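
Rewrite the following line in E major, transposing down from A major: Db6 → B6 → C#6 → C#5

From A down to E is a perfect fourth; apply that to each pitch.
Db6 gives Ab5
B6 gives F#6
C#6 gives G#5
C#5 gives G#4

Ab5 F#6 G#5 G#4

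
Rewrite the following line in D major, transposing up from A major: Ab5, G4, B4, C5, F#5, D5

Db6 C5 E5 F5 B5 G5

From A up to D is a perfect fourth; apply that to each pitch.
Ab5 to Db6
G4 to C5
B4 to E5
C5 to F5
F#5 to B5
D5 to G5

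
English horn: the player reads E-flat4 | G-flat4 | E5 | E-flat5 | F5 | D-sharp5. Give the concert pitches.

Ab3 Cb4 A4 Ab4 Bb4 G#4

The English horn sounds a perfect fifth below written, so transpose each written note down a perfect fifth.
Eb4 -> Ab3
Gb4 -> Cb4
E5 -> A4
Eb5 -> Ab4
F5 -> Bb4
D#5 -> G#4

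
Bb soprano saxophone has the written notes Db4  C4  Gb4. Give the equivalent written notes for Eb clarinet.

First find concert pitch: the Bb soprano saxophone sounds a major second below written, so Db4 C4 Gb4 sounds Cb4 Bb3 Fb4.
Then write for Eb clarinet: it sounds a minor third above written, so the part must be a minor third below concert.
Cb4 → Ab3
Bb3 → G3
Fb4 → Db4

Ab3 G3 Db4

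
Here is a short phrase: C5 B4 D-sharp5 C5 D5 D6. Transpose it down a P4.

G4 F#4 A#4 G4 A4 A5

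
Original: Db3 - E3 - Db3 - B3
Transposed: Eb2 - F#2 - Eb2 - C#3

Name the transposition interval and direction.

down a minor seventh

From Db3 to Eb2 is 7 letter names — a seventh of some quality.
Eb2 to Db3 is 10 semitones, which makes it a minor seventh; the second version is lower, so the direction is down.
Checking another pair — B3 → C#3 — gives the same interval.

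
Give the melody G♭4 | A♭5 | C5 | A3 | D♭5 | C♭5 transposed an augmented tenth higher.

B5 C#7 E#6 C##5 F#6 E6

Gb4 up an augmented tenth is B5.
An augmented tenth up from Ab5 gives C#7.
An augmented tenth up from C5 gives E#6.
A3: a tenth up reaches C, and 17 semitones makes it C##5.
Db5: a tenth up reaches F, and 17 semitones makes it F#6.
Cb5: a tenth up reaches E, and 17 semitones makes it E6.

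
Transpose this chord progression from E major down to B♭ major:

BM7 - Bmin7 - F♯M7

FM7 Fmin7 CM7

E major down to B♭ major is an augmented fourth; each chord root moves by that interval while the quality stays the same.
BM7: root B down an augmented fourth → F, giving FM7.
Bmin7: root B down an augmented fourth → F, giving Fmin7.
F♯M7: root F♯ down an augmented fourth → C, giving CM7.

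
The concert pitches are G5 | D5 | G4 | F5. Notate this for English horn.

D6 A5 D5 C6

The English horn sounds a perfect fifth below written, so the written part must be a perfect fifth above concert — transpose each note up.
G5 becomes D6
D5 becomes A5
G4 becomes D5
F5 becomes C6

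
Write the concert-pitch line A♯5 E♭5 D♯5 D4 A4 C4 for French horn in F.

E#6 Bb5 A#5 A4 E5 G4

The French horn in F sounds a perfect fifth below written, so the written part must be a perfect fifth above concert — transpose each note up.
A#5 becomes E#6
Eb5 becomes Bb5
D#5 becomes A#5
D4 becomes A4
A4 becomes E5
C4 becomes G4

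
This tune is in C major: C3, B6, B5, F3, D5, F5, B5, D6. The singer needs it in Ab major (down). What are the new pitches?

Ab2 G6 G5 Db3 Bb4 Db5 G5 Bb5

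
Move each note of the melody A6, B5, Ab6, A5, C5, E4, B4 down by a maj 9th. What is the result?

G5 A4 Gb5 G4 Bb3 D3 A3

A6 gives G5
B5 gives A4
Ab6 gives Gb5
A5 gives G4
C5 gives Bb3
E4 gives D3
B4 gives A3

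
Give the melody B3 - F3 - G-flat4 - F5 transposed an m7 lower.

C#3 G2 Ab3 G4

B3 becomes C#3
F3 becomes G2
Gb4 becomes Ab3
F5 becomes G4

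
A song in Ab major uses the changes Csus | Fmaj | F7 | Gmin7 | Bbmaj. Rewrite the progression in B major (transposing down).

D#sus G#maj G#7 A#min7 C#maj

Ab major down to B major is a diminished seventh; each chord root moves by that interval while the quality stays the same.
Csus: root C down a diminished seventh → D#, giving D#sus.
Fmaj: root F down a diminished seventh → G#, giving G#maj.
F7: root F down a diminished seventh → G#, giving G#7.
Gmin7: root G down a diminished seventh → A#, giving A#min7.
Bbmaj: root Bb down a diminished seventh → C#, giving C#maj.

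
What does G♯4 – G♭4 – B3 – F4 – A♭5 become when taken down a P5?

A perfect fifth down from G#4 gives C#4.
Gb4 down a perfect fifth is Cb4.
B3: a fifth down reaches E, and 7 semitones makes it E3.
F4 down a perfect fifth is Bb3.
Ab5 down a perfect fifth is Db5.

C#4 Cb4 E3 Bb3 Db5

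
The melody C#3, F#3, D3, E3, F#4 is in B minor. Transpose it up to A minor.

From B up to A is a minor seventh; apply that to each pitch.
C#3 -> B3
F#3 -> E4
D3 -> C4
E3 -> D4
F#4 -> E5

B3 E4 C4 D4 E5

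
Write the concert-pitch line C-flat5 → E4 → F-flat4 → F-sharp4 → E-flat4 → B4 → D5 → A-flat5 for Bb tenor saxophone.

Db6 F#5 Gb5 G#5 F5 C#6 E6 Bb6

The Bb tenor saxophone sounds a major ninth below written, so the written part must be a major ninth above concert — transpose each note up.
Cb5 to Db6
E4 to F#5
Fb4 to Gb5
F#4 to G#5
Eb4 to F5
B4 to C#6
D5 to E6
Ab5 to Bb6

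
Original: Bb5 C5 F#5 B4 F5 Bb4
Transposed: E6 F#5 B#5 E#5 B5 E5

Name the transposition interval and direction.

up an augmented fourth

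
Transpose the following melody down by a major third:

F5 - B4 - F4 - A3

F5 -> Db5
B4 -> G4
F4 -> Db4
A3 -> F3

Db5 G4 Db4 F3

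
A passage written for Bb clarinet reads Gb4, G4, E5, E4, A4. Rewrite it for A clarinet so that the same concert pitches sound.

First find concert pitch: the Bb clarinet sounds a major second below written, so Gb4 G4 E5 E4 A4 sounds Fb4 F4 D5 D4 G4.
Then write for A clarinet: it sounds a minor third below written, so the part must be a minor third above concert.
Fb4 → Abb4
F4 → Ab4
D5 → F5
D4 → F4
G4 → Bb4

Abb4 Ab4 F5 F4 Bb4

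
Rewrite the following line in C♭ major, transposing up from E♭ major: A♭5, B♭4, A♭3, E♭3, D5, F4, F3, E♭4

Fb6 Gb5 Fb4 Cb4 Bb5 Db5 Db4 Cb5

From E♭ up to C♭ is a minor sixth; apply that to each pitch.
Ab5 becomes Fb6
Bb4 becomes Gb5
Ab3 becomes Fb4
Eb3 becomes Cb4
D5 becomes Bb5
F4 becomes Db5
F3 becomes Db4
Eb4 becomes Cb5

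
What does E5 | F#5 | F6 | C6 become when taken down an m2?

D#5 E#5 E6 B5

E5: a second down reaches D, and 1 semitone makes it D#5.
A minor second down from F#5 gives E#5.
A minor second down from F6 gives E6.
C6: a second down reaches B, and 1 semitone makes it B5.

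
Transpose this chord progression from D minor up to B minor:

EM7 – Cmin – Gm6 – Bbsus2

D minor up to B minor is a major sixth; each chord root moves by that interval while the quality stays the same.
EM7: root E up a major sixth → C#, giving C#M7.
Cmin: root C up a major sixth → A, giving Amin.
Gm6: root G up a major sixth → E, giving Em6.
Bbsus2: root Bb up a major sixth → G, giving Gsus2.

C#M7 Amin Em6 Gsus2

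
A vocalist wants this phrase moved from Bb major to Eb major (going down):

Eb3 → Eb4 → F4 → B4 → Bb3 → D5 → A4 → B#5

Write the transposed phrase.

Ab2 Ab3 Bb3 E4 Eb3 G4 D4 E#5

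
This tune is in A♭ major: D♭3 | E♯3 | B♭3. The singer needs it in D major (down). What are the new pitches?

A♭ major to D major down is a diminished fifth, so every note moves down by that interval.
Db3 → G2
E#3 → A##2
Bb3 → E3

G2 A##2 E3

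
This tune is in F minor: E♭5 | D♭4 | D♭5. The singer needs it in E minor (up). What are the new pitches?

D6 C5 C6

F minor to E minor up is a major seventh, so every note moves up by that interval.
Eb5 -> D6
Db4 -> C5
Db5 -> C6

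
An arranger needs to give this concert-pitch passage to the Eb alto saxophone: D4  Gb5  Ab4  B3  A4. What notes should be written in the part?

B4 Eb6 F5 G#4 F#5

Written C4 sounds as Eb3 on the Eb alto saxophone, so concert pitches are written a major sixth up.
D4 becomes B4
Gb5 becomes Eb6
Ab4 becomes F5
B3 becomes G#4
A4 becomes F#5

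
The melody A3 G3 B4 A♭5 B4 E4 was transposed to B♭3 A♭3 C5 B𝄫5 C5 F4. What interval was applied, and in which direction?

up a minor second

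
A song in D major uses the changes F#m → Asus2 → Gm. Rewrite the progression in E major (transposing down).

G#m Bsus2 Am

D major down to E major is a minor seventh; each chord root moves by that interval while the quality stays the same.
F#m: root F# down a minor seventh → G#, giving G#m.
Asus2: root A down a minor seventh → B, giving Bsus2.
Gm: root G down a minor seventh → A, giving Am.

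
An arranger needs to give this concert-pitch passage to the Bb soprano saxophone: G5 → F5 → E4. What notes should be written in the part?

A5 G5 F#4

The Bb soprano saxophone sounds a major second below written, so the written part must be a major second above concert — transpose each note up.
G5 becomes A5
F5 becomes G5
E4 becomes F#4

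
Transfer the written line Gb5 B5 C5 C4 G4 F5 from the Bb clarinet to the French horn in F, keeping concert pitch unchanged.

Cb6 E6 F5 F4 C5 Bb5

First find concert pitch: the Bb clarinet sounds a major second below written, so Gb5 B5 C5 C4 G4 F5 sounds Fb5 A5 Bb4 Bb3 F4 Eb5.
Then write for French horn in F: it sounds a perfect fifth below written, so the part must be a perfect fifth above concert.
Fb5 → Cb6
A5 → E6
Bb4 → F5
Bb3 → F4
F4 → C5
Eb5 → Bb5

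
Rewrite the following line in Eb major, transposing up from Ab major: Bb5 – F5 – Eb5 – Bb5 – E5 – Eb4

F6 C6 Bb5 F6 B5 Bb4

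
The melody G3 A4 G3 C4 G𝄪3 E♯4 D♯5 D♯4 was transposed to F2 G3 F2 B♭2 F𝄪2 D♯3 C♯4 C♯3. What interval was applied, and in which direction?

down a major ninth

Take the first pair: G3 → F2. G to F spans 9 letter names, so the interval is some kind of ninth.
F2 to G3 is 14 semitones, which makes it a major ninth; the second version is lower, so the direction is down.
Checking another pair — D#4 → C#3 — gives the same interval.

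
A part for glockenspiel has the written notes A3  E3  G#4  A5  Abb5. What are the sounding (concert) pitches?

A5 E5 G#6 A7 Abb7

The glockenspiel sounds a perfect fifteenth above written, so transpose each written note up a perfect fifteenth.
A3 -> A5
E3 -> E5
G#4 -> G#6
A5 -> A7
Abb5 -> Abb7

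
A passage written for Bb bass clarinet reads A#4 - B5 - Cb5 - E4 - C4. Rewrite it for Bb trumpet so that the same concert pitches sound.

First find concert pitch: the Bb bass clarinet sounds a major ninth below written, so A#4 B5 Cb5 E4 C4 sounds G#3 A4 Bbb3 D3 Bb2.
Then write for Bb trumpet: it sounds a major second below written, so the part must be a major second above concert.
G#3 → A#3
A4 → B4
Bbb3 → Cb4
D3 → E3
Bb2 → C3

A#3 B4 Cb4 E3 C3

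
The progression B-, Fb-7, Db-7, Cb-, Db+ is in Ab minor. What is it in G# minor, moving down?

A##- E-7 C#-7 B- C#+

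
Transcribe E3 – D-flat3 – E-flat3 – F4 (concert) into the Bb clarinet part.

The Bb clarinet sounds a major second below written, so the written part must be a major second above concert — transpose each note up.
E3 becomes F#3
Db3 becomes Eb3
Eb3 becomes F3
F4 becomes G4

F#3 Eb3 F3 G4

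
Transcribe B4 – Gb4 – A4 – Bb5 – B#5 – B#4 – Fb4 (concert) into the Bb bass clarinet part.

C#6 Ab5 B5 C7 C##7 C##6 Gb5

The Bb bass clarinet sounds a major ninth below written, so the written part must be a major ninth above concert — transpose each note up.
B4 -> C#6
Gb4 -> Ab5
A4 -> B5
Bb5 -> C7
B#5 -> C##7
B#4 -> C##6
Fb4 -> Gb5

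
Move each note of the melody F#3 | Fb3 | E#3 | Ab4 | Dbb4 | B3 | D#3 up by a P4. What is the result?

B3 Bbb3 A#3 Db5 Gbb4 E4 G#3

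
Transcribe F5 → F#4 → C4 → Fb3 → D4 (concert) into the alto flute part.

Bb5 B4 F4 Bbb3 G4

The alto flute sounds a perfect fourth below written, so the written part must be a perfect fourth above concert — transpose each note up.
F5 gives Bb5
F#4 gives B4
C4 gives F4
Fb3 gives Bbb3
D4 gives G4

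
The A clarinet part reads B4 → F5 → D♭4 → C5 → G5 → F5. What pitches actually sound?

G#4 D5 Bb3 A4 E5 D5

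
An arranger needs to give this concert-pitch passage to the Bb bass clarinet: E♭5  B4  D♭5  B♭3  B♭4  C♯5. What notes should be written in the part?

Written C4 sounds as Bb2 on the Bb bass clarinet, so concert pitches are written a major ninth up.
Eb5 gives F6
B4 gives C#6
Db5 gives Eb6
Bb3 gives C5
Bb4 gives C6
C#5 gives D#6

F6 C#6 Eb6 C5 C6 D#6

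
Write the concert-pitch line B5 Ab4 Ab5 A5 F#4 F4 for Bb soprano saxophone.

C#6 Bb4 Bb5 B5 G#4 G4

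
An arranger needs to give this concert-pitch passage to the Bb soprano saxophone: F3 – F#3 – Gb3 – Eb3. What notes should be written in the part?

Written C4 sounds as Bb3 on the Bb soprano saxophone, so concert pitches are written a major second up.
F3 to G3
F#3 to G#3
Gb3 to Ab3
Eb3 to F3

G3 G#3 Ab3 F3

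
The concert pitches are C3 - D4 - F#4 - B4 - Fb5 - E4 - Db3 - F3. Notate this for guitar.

Written C4 sounds as C3 on the guitar, so concert pitches are written a perfect octave up.
C3 -> C4
D4 -> D5
F#4 -> F#5
B4 -> B5
Fb5 -> Fb6
E4 -> E5
Db3 -> Db4
F3 -> F4

C4 D5 F#5 B5 Fb6 E5 Db4 F4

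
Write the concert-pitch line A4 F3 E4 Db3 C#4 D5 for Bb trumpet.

The Bb trumpet sounds a major second below written, so the written part must be a major second above concert — transpose each note up.
A4 -> B4
F3 -> G3
E4 -> F#4
Db3 -> Eb3
C#4 -> D#4
D5 -> E5

B4 G3 F#4 Eb3 D#4 E5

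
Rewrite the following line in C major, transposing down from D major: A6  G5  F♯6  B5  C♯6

D major to C major down is a major second, so every note moves down by that interval.
A6 → G6
G5 → F5
F#6 → E6
B5 → A5
C#6 → B5

G6 F5 E6 A5 B5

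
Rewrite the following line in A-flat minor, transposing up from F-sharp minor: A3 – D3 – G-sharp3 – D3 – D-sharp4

Cb4 Fb3 Bb3 Fb3 F4

From F-sharp up to A-flat is a diminished third; apply that to each pitch.
A3 → Cb4
D3 → Fb3
G#3 → Bb3
D3 → Fb3
D#4 → F4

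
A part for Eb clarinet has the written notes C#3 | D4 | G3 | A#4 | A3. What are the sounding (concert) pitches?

E3 F4 Bb3 C#5 C4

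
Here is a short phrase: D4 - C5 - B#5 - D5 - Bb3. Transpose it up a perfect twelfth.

D4 up a perfect twelfth is A5.
C5: a twelfth up reaches G, and 19 semitones makes it G6.
B#5: a twelfth up reaches F, and 19 semitones makes it F##7.
A perfect twelfth up from D5 gives A6.
A perfect twelfth up from Bb3 gives F5.

A5 G6 F##7 A6 F5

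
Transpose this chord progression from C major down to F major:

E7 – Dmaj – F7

A7 Gmaj Bb7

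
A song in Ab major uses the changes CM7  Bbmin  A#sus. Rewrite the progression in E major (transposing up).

Ab major up to E major is an augmented fifth; each chord root moves by that interval while the quality stays the same.
CM7: root C up an augmented fifth → G#, giving G#M7.
Bbmin: root Bb up an augmented fifth → F#, giving F#min.
A#sus: root A# up an augmented fifth → E##, giving E##sus.

G#M7 F#min E##sus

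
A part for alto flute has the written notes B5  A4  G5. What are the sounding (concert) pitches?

F#5 E4 D5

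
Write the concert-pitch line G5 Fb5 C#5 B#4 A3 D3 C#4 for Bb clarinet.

A5 Gb5 D#5 C##5 B3 E3 D#4

Written C4 sounds as Bb3 on the Bb clarinet, so concert pitches are written a major second up.
G5 → A5
Fb5 → Gb5
C#5 → D#5
B#4 → C##5
A3 → B3
D3 → E3
C#4 → D#4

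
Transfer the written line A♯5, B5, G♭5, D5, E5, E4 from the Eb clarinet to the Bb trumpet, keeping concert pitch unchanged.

D#6 E6 Cb6 G5 A5 A4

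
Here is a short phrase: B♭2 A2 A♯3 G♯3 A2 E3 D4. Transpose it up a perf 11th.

Eb4 D4 D#5 C#5 D4 A4 G5

Bb2 → Eb4
A2 → D4
A#3 → D#5
G#3 → C#5
A2 → D4
E3 → A4
D4 → G5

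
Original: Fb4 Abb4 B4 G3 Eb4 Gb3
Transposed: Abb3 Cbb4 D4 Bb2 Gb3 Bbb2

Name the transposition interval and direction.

down a major sixth

From Fb4 to Abb3 is 6 letter names — a sixth of some quality.
Abb3 to Fb4 is 9 semitones, which makes it a major sixth; the second version is lower, so the direction is down.
Checking another pair — Gb3 → Bbb2 — gives the same interval.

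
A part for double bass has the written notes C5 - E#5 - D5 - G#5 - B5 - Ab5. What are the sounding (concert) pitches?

C4 E#4 D4 G#4 B4 Ab4

The double bass sounds a perfect octave below written, so transpose each written note down a perfect octave.
C5 gives C4
E#5 gives E#4
D5 gives D4
G#5 gives G#4
B5 gives B4
Ab5 gives Ab4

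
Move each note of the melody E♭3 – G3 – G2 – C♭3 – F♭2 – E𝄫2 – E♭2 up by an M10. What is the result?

G4 B4 B3 Eb4 Ab3 Gb3 G3

A major tenth up from Eb3 gives G4.
G3: a tenth up reaches B, and 16 semitones makes it B4.
A major tenth up from G2 gives B3.
A major tenth up from Cb3 gives Eb4.
A major tenth up from Fb2 gives Ab3.
Ebb2 up a major tenth is Gb3.
Eb2: a tenth up reaches G, and 16 semitones makes it G3.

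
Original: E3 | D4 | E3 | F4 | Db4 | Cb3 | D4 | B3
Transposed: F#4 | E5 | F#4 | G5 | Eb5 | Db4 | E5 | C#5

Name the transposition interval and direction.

up a major ninth

From E3 to F#4 is 9 letter names — a ninth of some quality.
E3 to F#4 is 14 semitones, which makes it a major ninth; the second version is higher, so the direction is up.
Checking another pair — B3 → C#5 — gives the same interval.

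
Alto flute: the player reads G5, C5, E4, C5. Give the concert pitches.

The alto flute sounds a perfect fourth below written, so transpose each written note down a perfect fourth.
G5 gives D5
C5 gives G4
E4 gives B3
C5 gives G4

D5 G4 B3 G4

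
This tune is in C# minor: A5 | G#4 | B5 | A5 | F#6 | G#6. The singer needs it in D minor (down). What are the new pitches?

C# minor to D minor down is a major seventh, so every note moves down by that interval.
A5 → Bb4
G#4 → A3
B5 → C5
A5 → Bb4
F#6 → G5
G#6 → A5

Bb4 A3 C5 Bb4 G5 A5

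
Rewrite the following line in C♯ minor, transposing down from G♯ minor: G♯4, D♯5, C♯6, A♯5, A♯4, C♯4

From G♯ down to C♯ is a perfect fifth; apply that to each pitch.
G#4 to C#4
D#5 to G#4
C#6 to F#5
A#5 to D#5
A#4 to D#4
C#4 to F#3

C#4 G#4 F#5 D#5 D#4 F#3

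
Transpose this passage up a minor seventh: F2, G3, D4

Eb3 F4 C5

A minor seventh up from F2 gives Eb3.
G3 up a minor seventh is F4.
A minor seventh up from D4 gives C5.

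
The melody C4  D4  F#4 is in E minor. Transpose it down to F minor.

Db3 Eb3 G3

E minor to F minor down is a major seventh, so every note moves down by that interval.
C4 becomes Db3
D4 becomes Eb3
F#4 becomes G3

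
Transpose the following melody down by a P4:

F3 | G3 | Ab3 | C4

C3 D3 Eb3 G3

F3 to C3
G3 to D3
Ab3 to Eb3
C4 to G3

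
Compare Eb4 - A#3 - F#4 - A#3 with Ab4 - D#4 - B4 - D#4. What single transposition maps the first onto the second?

From Eb4 to Ab4 is 4 letter names — a fourth of some quality.
Eb4 to Ab4 is 5 semitones, which makes it a perfect fourth; the second version is higher, so the direction is up.
Checking another pair — A#3 → D#4 — gives the same interval.

up a perfect fourth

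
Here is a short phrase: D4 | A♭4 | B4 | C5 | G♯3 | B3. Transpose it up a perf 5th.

D4 up a perfect fifth is A4.
A perfect fifth up from Ab4 gives Eb5.
A perfect fifth up from B4 gives F#5.
C5: a fifth up reaches G, and 7 semitones makes it G5.
G#3 up a perfect fifth is D#4.
A perfect fifth up from B3 gives F#4.

A4 Eb5 F#5 G5 D#4 F#4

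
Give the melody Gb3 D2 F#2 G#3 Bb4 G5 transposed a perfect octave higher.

Gb4 D3 F#3 G#4 Bb5 G6

Gb3: an octave up reaches G, and 12 semitones makes it Gb4.
A perfect octave up from D2 gives D3.
A perfect octave up from F#2 gives F#3.
G#3 up a perfect octave is G#4.
Bb4: an octave up reaches B, and 12 semitones makes it Bb5.
G5 up a perfect octave is G6.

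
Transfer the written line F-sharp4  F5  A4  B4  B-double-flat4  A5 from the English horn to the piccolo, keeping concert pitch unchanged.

First find concert pitch: the English horn sounds a perfect fifth below written, so F-sharp4 F5 A4 B4 B-double-flat4 A5 sounds B3 Bb4 D4 E4 Ebb4 D5.
Then write for piccolo: it sounds a perfect octave above written, so the part must be a perfect octave below concert.
B3 → B2
Bb4 → Bb3
D4 → D3
E4 → E3
Ebb4 → Ebb3
D5 → D4

B2 Bb3 D3 E3 Ebb3 D4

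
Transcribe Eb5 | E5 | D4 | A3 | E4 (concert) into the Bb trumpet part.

The Bb trumpet sounds a major second below written, so the written part must be a major second above concert — transpose each note up.
Eb5 → F5
E5 → F#5
D4 → E4
A3 → B3
E4 → F#4

F5 F#5 E4 B3 F#4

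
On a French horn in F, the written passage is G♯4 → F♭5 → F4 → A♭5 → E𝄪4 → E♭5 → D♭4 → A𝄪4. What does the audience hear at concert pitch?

Written C4 on the French horn in F sounds as F3, a perfect fifth lower; apply that shift to every note.
G#4 -> C#4
Fb5 -> Bbb4
F4 -> Bb3
Ab5 -> Db5
E##4 -> A##3
Eb5 -> Ab4
Db4 -> Gb3
A##4 -> D##4

C#4 Bbb4 Bb3 Db5 A##3 Ab4 Gb3 D##4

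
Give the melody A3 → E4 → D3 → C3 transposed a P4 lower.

E3 B3 A2 G2

A3 -> E3
E4 -> B3
D3 -> A2
C3 -> G2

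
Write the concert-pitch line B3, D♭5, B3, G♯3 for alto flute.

E4 Gb5 E4 C#4

The alto flute sounds a perfect fourth below written, so the written part must be a perfect fourth above concert — transpose each note up.
B3 becomes E4
Db5 becomes Gb5
B3 becomes E4
G#3 becomes C#4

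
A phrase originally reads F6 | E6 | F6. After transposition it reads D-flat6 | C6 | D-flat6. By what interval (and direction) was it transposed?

From F6 to Db6 is 3 letter names — a third of some quality.
Db6 to F6 is 4 semitones, which makes it a major third; the second version is lower, so the direction is down.
Checking another pair — F6 → Db6 — gives the same interval.

down a major third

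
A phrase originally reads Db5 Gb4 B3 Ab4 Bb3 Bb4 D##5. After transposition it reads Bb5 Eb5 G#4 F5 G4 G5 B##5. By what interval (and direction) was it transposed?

up a major sixth

Take the first pair: Db5 → Bb5. D to B spans 6 letter names, so the interval is some kind of sixth.
Db5 to Bb5 is 9 semitones, which makes it a major sixth; the second version is higher, so the direction is up.
Checking another pair — D##5 → B##5 — gives the same interval.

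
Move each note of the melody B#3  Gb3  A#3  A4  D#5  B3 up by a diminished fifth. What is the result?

B#3 to F#4
Gb3 to Dbb4
A#3 to E4
A4 to Eb5
D#5 to A5
B3 to F4

F#4 Dbb4 E4 Eb5 A5 F4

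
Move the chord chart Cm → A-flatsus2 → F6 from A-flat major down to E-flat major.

Gm Ebsus2 C6

A-flat major down to E-flat major is a perfect fourth; each chord root moves by that interval while the quality stays the same.
Cm: root C down a perfect fourth → G, giving Gm.
A-flatsus2: root A-flat down a perfect fourth → Eb, giving Ebsus2.
F6: root F down a perfect fourth → C, giving C6.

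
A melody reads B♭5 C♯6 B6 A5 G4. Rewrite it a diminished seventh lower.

A diminished seventh down from Bb5 gives C#5.
C#6 down a diminished seventh is D##5.
A diminished seventh down from B6 gives C##6.
A5 down a diminished seventh is B#4.
A diminished seventh down from G4 gives A#3.

C#5 D##5 C##6 B#4 A#3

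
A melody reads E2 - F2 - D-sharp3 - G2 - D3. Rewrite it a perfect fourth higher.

A2 Bb2 G#3 C3 G3

A perfect fourth up from E2 gives A2.
F2: a fourth up reaches B, and 5 semitones makes it Bb2.
A perfect fourth up from D#3 gives G#3.
A perfect fourth up from G2 gives C3.
D3 up a perfect fourth is G3.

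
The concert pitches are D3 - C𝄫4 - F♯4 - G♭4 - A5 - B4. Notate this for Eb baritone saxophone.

B4 Abb5 D#6 Eb6 F#7 G#6

Written C4 sounds as Eb2 on the Eb baritone saxophone, so concert pitches are written a major thirteenth up.
D3 -> B4
Cbb4 -> Abb5
F#4 -> D#6
Gb4 -> Eb6
A5 -> F#7
B4 -> G#6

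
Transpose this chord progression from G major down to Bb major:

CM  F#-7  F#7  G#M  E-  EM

G major down to Bb major is a major sixth; each chord root moves by that interval while the quality stays the same.
CM: root C down a major sixth → Eb, giving EbM.
F#-7: root F# down a major sixth → A, giving A-7.
F#7: root F# down a major sixth → A, giving A7.
G#M: root G# down a major sixth → B, giving BM.
E-: root E down a major sixth → G, giving G-.
EM: root E down a major sixth → G, giving GM.

EbM A-7 A7 BM G- GM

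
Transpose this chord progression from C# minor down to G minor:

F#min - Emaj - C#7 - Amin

Cmin Bbmaj G7 Ebmin

C# minor down to G minor is an augmented fourth; each chord root moves by that interval while the quality stays the same.
F#min: root F# down an augmented fourth → C, giving Cmin.
Emaj: root E down an augmented fourth → Bb, giving Bbmaj.
C#7: root C# down an augmented fourth → G, giving G7.
Amin: root A down an augmented fourth → Eb, giving Ebmin.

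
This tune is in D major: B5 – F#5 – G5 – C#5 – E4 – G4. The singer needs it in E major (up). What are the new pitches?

C#6 G#5 A5 D#5 F#4 A4

D major to E major up is a major second, so every note moves up by that interval.
B5 → C#6
F#5 → G#5
G5 → A5
C#5 → D#5
E4 → F#4
G4 → A4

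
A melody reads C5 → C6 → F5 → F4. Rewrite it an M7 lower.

Db4 Db5 Gb4 Gb3

C5: a seventh down reaches D, and 11 semitones makes it Db4.
C6: a seventh down reaches D, and 11 semitones makes it Db5.
A major seventh down from F5 gives Gb4.
A major seventh down from F4 gives Gb3.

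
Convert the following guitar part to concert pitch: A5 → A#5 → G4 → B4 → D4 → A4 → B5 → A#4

A4 A#4 G3 B3 D3 A3 B4 A#3

The guitar sounds a perfect octave below written, so transpose each written note down a perfect octave.
A5 to A4
A#5 to A#4
G4 to G3
B4 to B3
D4 to D3
A4 to A3
B5 to B4
A#4 to A#3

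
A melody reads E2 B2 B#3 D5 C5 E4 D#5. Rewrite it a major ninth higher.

F#3 C#4 C##5 E6 D6 F#5 E#6

A major ninth up from E2 gives F#3.
A major ninth up from B2 gives C#4.
A major ninth up from B#3 gives C##5.
A major ninth up from D5 gives E6.
C5: a ninth up reaches D, and 14 semitones makes it D6.
A major ninth up from E4 gives F#5.
A major ninth up from D#5 gives E#6.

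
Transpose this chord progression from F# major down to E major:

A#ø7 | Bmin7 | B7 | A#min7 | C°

F# major down to E major is a major second; each chord root moves by that interval while the quality stays the same.
A#ø7: root A# down a major second → G#, giving G#ø7.
Bmin7: root B down a major second → A, giving Amin7.
B7: root B down a major second → A, giving A7.
A#min7: root A# down a major second → G#, giving G#min7.
C°: root C down a major second → Bb, giving Bb°.

G#ø7 Amin7 A7 G#min7 Bb°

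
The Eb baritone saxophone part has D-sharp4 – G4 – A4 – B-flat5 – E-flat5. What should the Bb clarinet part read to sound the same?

First find concert pitch: the Eb baritone saxophone sounds a major thirteenth below written, so D-sharp4 G4 A4 B-flat5 E-flat5 sounds F#2 Bb2 C3 Db4 Gb3.
Then write for Bb clarinet: it sounds a major second below written, so the part must be a major second above concert.
F#2 → G#2
Bb2 → C3
C3 → D3
Db4 → Eb4
Gb3 → Ab3

G#2 C3 D3 Eb4 Ab3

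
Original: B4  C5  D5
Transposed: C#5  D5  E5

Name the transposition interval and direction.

up a major second

Take the first pair: B4 → C#5. B to C spans 2 letter names, so the interval is some kind of second.
B4 to C#5 is 2 semitones, which makes it a major second; the second version is higher, so the direction is up.
Checking another pair — D5 → E5 — gives the same interval.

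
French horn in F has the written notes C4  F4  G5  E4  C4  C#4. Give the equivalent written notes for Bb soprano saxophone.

First find concert pitch: the French horn in F sounds a perfect fifth below written, so C4 F4 G5 E4 C4 C#4 sounds F3 Bb3 C5 A3 F3 F#3.
Then write for Bb soprano saxophone: it sounds a major second below written, so the part must be a major second above concert.
F3 → G3
Bb3 → C4
C5 → D5
A3 → B3
F3 → G3
F#3 → G#3

G3 C4 D5 B3 G3 G#3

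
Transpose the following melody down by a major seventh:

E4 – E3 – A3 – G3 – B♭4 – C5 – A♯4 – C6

F3 F2 Bb2 Ab2 Cb4 Db4 B3 Db5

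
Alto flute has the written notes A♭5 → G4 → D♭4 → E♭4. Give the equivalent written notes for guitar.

Eb6 D5 Ab4 Bb4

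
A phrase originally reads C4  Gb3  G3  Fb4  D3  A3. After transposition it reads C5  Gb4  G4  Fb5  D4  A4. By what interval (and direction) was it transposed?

up a perfect octave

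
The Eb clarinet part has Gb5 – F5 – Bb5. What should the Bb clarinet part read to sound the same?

First find concert pitch: the Eb clarinet sounds a minor third above written, so Gb5 F5 Bb5 sounds Bbb5 Ab5 Db6.
Then write for Bb clarinet: it sounds a major second below written, so the part must be a major second above concert.
Bbb5 → Cb6
Ab5 → Bb5
Db6 → Eb6

Cb6 Bb5 Eb6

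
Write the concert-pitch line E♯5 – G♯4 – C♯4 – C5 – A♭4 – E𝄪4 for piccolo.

E#4 G#3 C#3 C4 Ab3 E##3

Written C4 sounds as C5 on the piccolo, so concert pitches are written a perfect octave down.
E#5 becomes E#4
G#4 becomes G#3
C#4 becomes C#3
C5 becomes C4
Ab4 becomes Ab3
E##4 becomes E##3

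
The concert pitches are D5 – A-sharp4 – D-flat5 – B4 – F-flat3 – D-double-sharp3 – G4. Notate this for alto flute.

G5 D#5 Gb5 E5 Bbb3 G##3 C5

The alto flute sounds a perfect fourth below written, so the written part must be a perfect fourth above concert — transpose each note up.
D5 gives G5
A#4 gives D#5
Db5 gives Gb5
B4 gives E5
Fb3 gives Bbb3
D##3 gives G##3
G4 gives C5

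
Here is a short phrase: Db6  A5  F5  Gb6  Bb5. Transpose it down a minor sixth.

F5 C#5 A4 Bb5 D5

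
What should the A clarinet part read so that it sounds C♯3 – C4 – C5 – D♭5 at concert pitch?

E3 Eb4 Eb5 Fb5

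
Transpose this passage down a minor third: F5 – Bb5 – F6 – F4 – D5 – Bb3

D5 G5 D6 D4 B4 G3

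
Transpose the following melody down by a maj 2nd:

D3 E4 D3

C3 D4 C3

D3 down a major second is C3.
E4: a second down reaches D, and 2 semitones makes it D4.
D3 down a major second is C3.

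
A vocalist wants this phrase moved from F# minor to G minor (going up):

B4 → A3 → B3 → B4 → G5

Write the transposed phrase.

C5 Bb3 C4 C5 Ab5

From F# up to G is a minor second; apply that to each pitch.
B4 gives C5
A3 gives Bb3
B3 gives C4
B4 gives C5
G5 gives Ab5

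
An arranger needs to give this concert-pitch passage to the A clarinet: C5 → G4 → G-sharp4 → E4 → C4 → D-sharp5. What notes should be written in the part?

Eb5 Bb4 B4 G4 Eb4 F#5

The A clarinet sounds a minor third below written, so the written part must be a minor third above concert — transpose each note up.
C5 gives Eb5
G4 gives Bb4
G#4 gives B4
E4 gives G4
C4 gives Eb4
D#5 gives F#5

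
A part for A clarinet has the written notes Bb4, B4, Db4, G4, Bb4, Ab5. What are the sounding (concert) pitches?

G4 G#4 Bb3 E4 G4 F5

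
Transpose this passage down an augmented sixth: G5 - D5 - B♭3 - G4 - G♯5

Bbb4 Fb4 Dbb3 Bbb3 Bb4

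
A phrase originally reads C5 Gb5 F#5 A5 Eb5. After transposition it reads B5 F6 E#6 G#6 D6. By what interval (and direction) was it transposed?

Take the first pair: C5 → B5. C to B spans 7 letter names, so the interval is some kind of seventh.
C5 to B5 is 11 semitones, which makes it a major seventh; the second version is higher, so the direction is up.
Checking another pair — Eb5 → D6 — gives the same interval.

up a major seventh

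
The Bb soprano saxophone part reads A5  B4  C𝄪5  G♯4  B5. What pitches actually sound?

The Bb soprano saxophone sounds a major second below written, so transpose each written note down a major second.
A5 becomes G5
B4 becomes A4
C##5 becomes B#4
G#4 becomes F#4
B5 becomes A5

G5 A4 B#4 F#4 A5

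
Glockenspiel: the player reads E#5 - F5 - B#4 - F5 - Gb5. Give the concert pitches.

Written C4 on the glockenspiel sounds as C6, a perfect fifteenth higher; apply that shift to every note.
E#5 to E#7
F5 to F7
B#4 to B#6
F5 to F7
Gb5 to Gb7

E#7 F7 B#6 F7 Gb7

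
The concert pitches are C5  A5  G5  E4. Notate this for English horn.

The English horn sounds a perfect fifth below written, so the written part must be a perfect fifth above concert — transpose each note up.
C5 to G5
A5 to E6
G5 to D6
E4 to B4

G5 E6 D6 B4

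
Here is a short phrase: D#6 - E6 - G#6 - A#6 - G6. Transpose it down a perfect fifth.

D#6: a fifth down reaches G, and 7 semitones makes it G#5.
A perfect fifth down from E6 gives A5.
A perfect fifth down from G#6 gives C#6.
A#6: a fifth down reaches D, and 7 semitones makes it D#6.
G6: a fifth down reaches C, and 7 semitones makes it C6.

G#5 A5 C#6 D#6 C6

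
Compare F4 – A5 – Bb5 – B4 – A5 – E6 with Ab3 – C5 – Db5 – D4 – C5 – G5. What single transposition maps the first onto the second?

down a major sixth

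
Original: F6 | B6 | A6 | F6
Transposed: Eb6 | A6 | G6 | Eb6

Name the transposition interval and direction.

Take the first pair: F6 → Eb6. F to E spans 2 letter names, so the interval is some kind of second.
Eb6 to F6 is 2 semitones, which makes it a major second; the second version is lower, so the direction is down.
Checking another pair — F6 → Eb6 — gives the same interval.

down a major second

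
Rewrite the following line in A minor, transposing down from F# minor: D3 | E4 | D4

F2 G3 F3

From F# down to A is a major sixth; apply that to each pitch.
D3 → F2
E4 → G3
D4 → F3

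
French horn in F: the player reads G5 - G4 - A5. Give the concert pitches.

C5 C4 D5

Written C4 on the French horn in F sounds as F3, a perfect fifth lower; apply that shift to every note.
G5 → C5
G4 → C4
A5 → D5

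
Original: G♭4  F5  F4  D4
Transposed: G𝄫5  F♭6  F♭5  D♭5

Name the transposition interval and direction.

Take the first pair: Gb4 → Gbb5. G to G spans 8 letter names, so the interval is some kind of octave.
Gb4 to Gbb5 is 11 semitones, which makes it a diminished octave; the second version is higher, so the direction is up.
Checking another pair — D4 → Db5 — gives the same interval.

up a diminished octave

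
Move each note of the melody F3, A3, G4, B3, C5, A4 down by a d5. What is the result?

B2 D#3 C#4 E#3 F#4 D#4

F3 → B2
A3 → D#3
G4 → C#4
B3 → E#3
C5 → F#4
A4 → D#4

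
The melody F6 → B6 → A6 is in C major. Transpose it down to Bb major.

From C down to Bb is a major second; apply that to each pitch.
F6 to Eb6
B6 to A6
A6 to G6

Eb6 A6 G6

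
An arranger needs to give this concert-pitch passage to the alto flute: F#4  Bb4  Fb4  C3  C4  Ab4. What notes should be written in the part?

The alto flute sounds a perfect fourth below written, so the written part must be a perfect fourth above concert — transpose each note up.
F#4 to B4
Bb4 to Eb5
Fb4 to Bbb4
C3 to F3
C4 to F4
Ab4 to Db5

B4 Eb5 Bbb4 F3 F4 Db5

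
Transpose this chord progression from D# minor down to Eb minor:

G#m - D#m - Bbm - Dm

D# minor down to Eb minor is an augmented seventh; each chord root moves by that interval while the quality stays the same.
G#m: root G# down an augmented seventh → Ab, giving Abm.
D#m: root D# down an augmented seventh → Eb, giving Ebm.
Bbm: root Bb down an augmented seventh → Cbb, giving Cbbm.
Dm: root D down an augmented seventh → Ebb, giving Ebbm.

Abm Ebm Cbbm Ebbm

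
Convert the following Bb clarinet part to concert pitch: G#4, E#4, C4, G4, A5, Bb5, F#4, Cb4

F#4 D#4 Bb3 F4 G5 Ab5 E4 Bbb3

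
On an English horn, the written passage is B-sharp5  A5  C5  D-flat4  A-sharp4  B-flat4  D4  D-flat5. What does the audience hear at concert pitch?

The English horn sounds a perfect fifth below written, so transpose each written note down a perfect fifth.
B#5 -> E#5
A5 -> D5
C5 -> F4
Db4 -> Gb3
A#4 -> D#4
Bb4 -> Eb4
D4 -> G3
Db5 -> Gb4

E#5 D5 F4 Gb3 D#4 Eb4 G3 Gb4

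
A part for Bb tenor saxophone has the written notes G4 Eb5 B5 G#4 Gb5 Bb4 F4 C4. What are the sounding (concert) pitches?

Written C4 on the Bb tenor saxophone sounds as Bb2, a major ninth lower; apply that shift to every note.
G4 gives F3
Eb5 gives Db4
B5 gives A4
G#4 gives F#3
Gb5 gives Fb4
Bb4 gives Ab3
F4 gives Eb3
C4 gives Bb2

F3 Db4 A4 F#3 Fb4 Ab3 Eb3 Bb2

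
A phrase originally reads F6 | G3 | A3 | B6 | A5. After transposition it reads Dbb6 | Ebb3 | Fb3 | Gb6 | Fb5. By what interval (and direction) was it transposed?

Take the first pair: F6 → Dbb6. F to D spans 3 letter names, so the interval is some kind of third.
Dbb6 to F6 is 5 semitones, which makes it an augmented third; the second version is lower, so the direction is down.
Checking another pair — A5 → Fb5 — gives the same interval.

down an augmented third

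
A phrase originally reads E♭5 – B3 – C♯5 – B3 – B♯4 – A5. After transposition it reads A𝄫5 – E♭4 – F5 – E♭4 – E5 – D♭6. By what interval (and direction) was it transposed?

up a diminished fourth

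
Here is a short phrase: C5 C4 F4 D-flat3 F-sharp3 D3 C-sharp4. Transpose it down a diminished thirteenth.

E#3 E#2 A#2 F#1 A##1 F##1 E##2

A diminished thirteenth down from C5 gives E#3.
C4: a thirteenth down reaches E, and 19 semitones makes it E#2.
A diminished thirteenth down from F4 gives A#2.
Db3: a thirteenth down reaches F, and 19 semitones makes it F#1.
A diminished thirteenth down from F#3 gives A##1.
D3: a thirteenth down reaches F, and 19 semitones makes it F##1.
A diminished thirteenth down from C#4 gives E##2.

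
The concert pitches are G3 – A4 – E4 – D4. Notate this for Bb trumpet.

A3 B4 F#4 E4

Written C4 sounds as Bb3 on the Bb trumpet, so concert pitches are written a major second up.
G3 becomes A3
A4 becomes B4
E4 becomes F#4
D4 becomes E4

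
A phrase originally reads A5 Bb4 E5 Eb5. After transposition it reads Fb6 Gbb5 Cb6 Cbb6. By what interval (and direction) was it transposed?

Take the first pair: A5 → Fb6. A to F spans 6 letter names, so the interval is some kind of sixth.
A5 to Fb6 is 7 semitones, which makes it a diminished sixth; the second version is higher, so the direction is up.
Checking another pair — Eb5 → Cbb6 — gives the same interval.

up a diminished sixth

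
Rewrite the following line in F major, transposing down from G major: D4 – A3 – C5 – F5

C4 G3 Bb4 Eb5

From G down to F is a major second; apply that to each pitch.
D4 becomes C4
A3 becomes G3
C5 becomes Bb4
F5 becomes Eb5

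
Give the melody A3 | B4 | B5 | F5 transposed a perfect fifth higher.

E4 F#5 F#6 C6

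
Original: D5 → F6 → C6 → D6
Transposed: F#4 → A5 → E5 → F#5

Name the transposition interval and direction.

down a minor sixth

Take the first pair: D5 → F#4. D to F spans 6 letter names, so the interval is some kind of sixth.
F#4 to D5 is 8 semitones, which makes it a minor sixth; the second version is lower, so the direction is down.
Checking another pair — D6 → F#5 — gives the same interval.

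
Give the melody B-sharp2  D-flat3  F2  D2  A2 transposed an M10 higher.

A major tenth up from B#2 gives D##4.
Db3: a tenth up reaches F, and 16 semitones makes it F4.
F2 up a major tenth is A3.
D2: a tenth up reaches F, and 16 semitones makes it F#3.
A2: a tenth up reaches C, and 16 semitones makes it C#4.

D##4 F4 A3 F#3 C#4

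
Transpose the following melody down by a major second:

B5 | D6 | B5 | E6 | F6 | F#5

A5 C6 A5 D6 Eb6 E5

B5 becomes A5
D6 becomes C6
B5 becomes A5
E6 becomes D6
F6 becomes Eb6
F#5 becomes E5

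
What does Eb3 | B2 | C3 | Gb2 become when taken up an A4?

A3 E#3 F#3 C3

Eb3 → A3
B2 → E#3
C3 → F#3
Gb2 → C3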